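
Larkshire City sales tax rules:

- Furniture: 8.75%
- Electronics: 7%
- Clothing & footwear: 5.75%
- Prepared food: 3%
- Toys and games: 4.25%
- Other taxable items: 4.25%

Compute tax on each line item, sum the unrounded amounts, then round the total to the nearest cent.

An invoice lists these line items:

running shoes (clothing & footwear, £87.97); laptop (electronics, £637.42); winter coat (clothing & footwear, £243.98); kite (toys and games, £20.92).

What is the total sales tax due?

£64.60

Running shoes £87.97: clothing & footwear → 5.75% → £5.058275
Laptop £637.42: electronics → 7% → £44.6194
Winter coat £243.98: clothing & footwear → 5.75% → £14.02885
Kite £20.92: toys and games → 4.25% → £0.8891
Unrounded tax sum = £64.595625 → £64.60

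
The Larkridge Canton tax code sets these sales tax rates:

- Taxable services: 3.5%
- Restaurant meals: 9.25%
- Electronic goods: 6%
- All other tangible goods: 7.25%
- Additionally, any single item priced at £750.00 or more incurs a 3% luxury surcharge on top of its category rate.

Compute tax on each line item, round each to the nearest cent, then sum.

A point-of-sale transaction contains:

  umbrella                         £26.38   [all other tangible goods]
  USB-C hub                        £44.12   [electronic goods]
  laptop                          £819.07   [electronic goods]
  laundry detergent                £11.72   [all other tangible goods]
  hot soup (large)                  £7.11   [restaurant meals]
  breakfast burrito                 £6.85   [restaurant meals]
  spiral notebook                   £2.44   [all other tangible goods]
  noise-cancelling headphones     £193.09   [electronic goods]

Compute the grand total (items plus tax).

£1202.97

Umbrella £26.38: all other tangible goods → 7.25% → £1.91
USB-C hub £44.12: electronic goods → 6% → £2.65
Laptop £819.07: electronic goods → 6% + 3% surcharge = 9% → £73.72
Laundry detergent £11.72: all other tangible goods → 7.25% → £0.85
Hot soup (large) £7.11: restaurant meals → 9.25% → £0.66
Breakfast burrito £6.85: restaurant meals → 9.25% → £0.63
Spiral notebook £2.44: all other tangible goods → 7.25% → £0.18
Noise-cancelling headphones £193.09: electronic goods → 6% → £11.59
Subtotal = £1110.78; tax = £92.19; total due = £1202.97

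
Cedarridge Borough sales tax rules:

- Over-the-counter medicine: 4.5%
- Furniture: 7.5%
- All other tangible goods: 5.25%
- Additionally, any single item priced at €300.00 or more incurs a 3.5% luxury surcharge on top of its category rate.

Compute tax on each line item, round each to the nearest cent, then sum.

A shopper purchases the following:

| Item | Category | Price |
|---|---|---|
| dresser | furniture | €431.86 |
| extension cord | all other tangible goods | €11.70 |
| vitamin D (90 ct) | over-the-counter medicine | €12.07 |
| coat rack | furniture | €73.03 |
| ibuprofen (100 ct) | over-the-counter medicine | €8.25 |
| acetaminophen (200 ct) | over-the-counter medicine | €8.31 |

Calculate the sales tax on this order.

Dresser €431.86: furniture → 7.5% + 3.5% surcharge = 11% → €47.50
Extension cord €11.70: all other tangible goods → 5.25% → €0.61
Vitamin D (90 ct) €12.07: over-the-counter medicine → 4.5% → €0.54
Coat rack €73.03: furniture → 7.5% → €5.48
Ibuprofen (100 ct) €8.25: over-the-counter medicine → 4.5% → €0.37
Acetaminophen (200 ct) €8.31: over-the-counter medicine → 4.5% → €0.37
Total tax = €47.50 + €0.61 + €0.54 + €5.48 + €0.37 + €0.37 = €54.87

€54.87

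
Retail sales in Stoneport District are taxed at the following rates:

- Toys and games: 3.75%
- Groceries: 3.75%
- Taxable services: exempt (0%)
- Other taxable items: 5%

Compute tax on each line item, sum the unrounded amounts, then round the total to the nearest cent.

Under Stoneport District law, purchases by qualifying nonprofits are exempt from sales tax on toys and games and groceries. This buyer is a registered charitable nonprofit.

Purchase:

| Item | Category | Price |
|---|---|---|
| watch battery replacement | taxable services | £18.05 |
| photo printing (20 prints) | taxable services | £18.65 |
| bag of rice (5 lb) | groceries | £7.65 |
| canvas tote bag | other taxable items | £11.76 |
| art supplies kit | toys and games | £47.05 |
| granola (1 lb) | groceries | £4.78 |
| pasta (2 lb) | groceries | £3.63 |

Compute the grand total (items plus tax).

£112.16

Watch battery replacement £18.05: taxable services → 0% → £0.00
Photo printing (20 prints) £18.65: taxable services → 0% → £0.00
Bag of rice (5 lb) £7.65: groceries, buyer-exempt → 0% → £0.00
Canvas tote bag £11.76: other taxable items → 5% → £0.588
Art supplies kit £47.05: toys and games, buyer-exempt → 0% → £0.00
Granola (1 lb) £4.78: groceries, buyer-exempt → 0% → £0.00
Pasta (2 lb) £3.63: groceries, buyer-exempt → 0% → £0.00
Subtotal = £111.57; unrounded tax = £0.588 → £0.59; total due = £112.16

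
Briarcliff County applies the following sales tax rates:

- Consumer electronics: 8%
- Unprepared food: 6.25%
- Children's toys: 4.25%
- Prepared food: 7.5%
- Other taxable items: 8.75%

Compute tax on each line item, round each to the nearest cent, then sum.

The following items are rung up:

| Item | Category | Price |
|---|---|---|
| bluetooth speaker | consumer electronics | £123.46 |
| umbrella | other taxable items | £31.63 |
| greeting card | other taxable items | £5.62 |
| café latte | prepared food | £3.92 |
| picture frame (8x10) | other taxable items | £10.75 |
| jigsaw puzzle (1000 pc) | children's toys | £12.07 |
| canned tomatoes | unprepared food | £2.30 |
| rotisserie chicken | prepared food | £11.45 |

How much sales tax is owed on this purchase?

£15.88

Bluetooth speaker £123.46: consumer electronics → 8% → £9.88
Umbrella £31.63: other taxable items → 8.75% → £2.77
Greeting card £5.62: other taxable items → 8.75% → £0.49
Café latte £3.92: prepared food → 7.5% → £0.29
Picture frame (8x10) £10.75: other taxable items → 8.75% → £0.94
Jigsaw puzzle (1000 pc) £12.07: children's toys → 4.25% → £0.51
Canned tomatoes £2.30: unprepared food → 6.25% → £0.14
Rotisserie chicken £11.45: prepared food → 7.5% → £0.86
Total tax = £9.88 + £2.77 + £0.49 + £0.29 + £0.94 + £0.51 + £0.14 + £0.86 = £15.88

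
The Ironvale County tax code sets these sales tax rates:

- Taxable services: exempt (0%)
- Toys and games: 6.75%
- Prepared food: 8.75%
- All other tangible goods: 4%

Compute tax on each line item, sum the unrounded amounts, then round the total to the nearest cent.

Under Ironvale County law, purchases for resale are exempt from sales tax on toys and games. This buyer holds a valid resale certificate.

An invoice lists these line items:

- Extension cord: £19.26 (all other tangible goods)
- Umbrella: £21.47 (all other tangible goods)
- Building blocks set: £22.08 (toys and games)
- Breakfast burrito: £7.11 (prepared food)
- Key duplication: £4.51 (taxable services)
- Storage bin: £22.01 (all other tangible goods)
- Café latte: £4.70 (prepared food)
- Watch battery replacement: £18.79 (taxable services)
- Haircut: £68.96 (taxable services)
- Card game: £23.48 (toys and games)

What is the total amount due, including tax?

£215.91

Extension cord £19.26: all other tangible goods → 4% → £0.7704
Umbrella £21.47: all other tangible goods → 4% → £0.8588
Building blocks set £22.08: toys and games, buyer-exempt → 0% → £0.00
Breakfast burrito £7.11: prepared food → 8.75% → £0.622125
Key duplication £4.51: taxable services → 0% → £0.00
Storage bin £22.01: all other tangible goods → 4% → £0.8804
Café latte £4.70: prepared food → 8.75% → £0.41125
Watch battery replacement £18.79: taxable services → 0% → £0.00
Haircut £68.96: taxable services → 0% → £0.00
Card game £23.48: toys and games, buyer-exempt → 0% → £0.00
Subtotal = £212.37; unrounded tax = £3.542975 → £3.54; total due = £215.91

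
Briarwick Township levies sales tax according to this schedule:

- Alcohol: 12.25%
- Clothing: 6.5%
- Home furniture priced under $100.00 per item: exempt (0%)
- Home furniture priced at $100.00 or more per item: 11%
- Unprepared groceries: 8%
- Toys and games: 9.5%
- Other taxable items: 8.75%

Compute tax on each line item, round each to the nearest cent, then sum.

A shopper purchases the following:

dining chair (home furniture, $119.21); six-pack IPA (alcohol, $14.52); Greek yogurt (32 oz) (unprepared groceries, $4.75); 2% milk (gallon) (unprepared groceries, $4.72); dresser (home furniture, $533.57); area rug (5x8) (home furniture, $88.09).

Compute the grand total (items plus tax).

Dining chair $119.21: home furniture, $100.00 or more → 11% → $13.11
Six-pack IPA $14.52: alcohol → 12.25% → $1.78
Greek yogurt (32 oz) $4.75: unprepared groceries → 8% → $0.38
2% milk (gallon) $4.72: unprepared groceries → 8% → $0.38
Dresser $533.57: home furniture, $100.00 or more → 11% → $58.69
Area rug (5x8) $88.09: home furniture, under $100.00 → 0% → $0.00
Subtotal = $764.86; tax = $74.34; total due = $839.20

$839.20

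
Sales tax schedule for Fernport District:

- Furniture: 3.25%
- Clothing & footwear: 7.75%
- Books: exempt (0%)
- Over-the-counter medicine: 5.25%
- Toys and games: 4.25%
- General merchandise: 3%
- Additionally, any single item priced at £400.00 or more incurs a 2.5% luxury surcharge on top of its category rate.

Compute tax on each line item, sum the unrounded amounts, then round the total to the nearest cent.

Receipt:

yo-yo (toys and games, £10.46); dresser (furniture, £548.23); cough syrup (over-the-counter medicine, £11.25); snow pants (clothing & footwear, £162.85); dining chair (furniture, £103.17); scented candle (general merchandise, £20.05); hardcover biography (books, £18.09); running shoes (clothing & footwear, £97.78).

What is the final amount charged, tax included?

£1028.59

Yo-yo £10.46: toys and games → 4.25% → £0.44455
Dresser £548.23: furniture → 3.25% + 2.5% surcharge = 5.75% → £31.523225
Cough syrup £11.25: over-the-counter medicine → 5.25% → £0.590625
Snow pants £162.85: clothing & footwear → 7.75% → £12.620875
Dining chair £103.17: furniture → 3.25% → £3.353025
Scented candle £20.05: general merchandise → 3% → £0.6015
Hardcover biography £18.09: books → 0% → £0.00
Running shoes £97.78: clothing & footwear → 7.75% → £7.57795
Subtotal = £971.88; unrounded tax = £56.71175 → £56.71; total due = £1028.59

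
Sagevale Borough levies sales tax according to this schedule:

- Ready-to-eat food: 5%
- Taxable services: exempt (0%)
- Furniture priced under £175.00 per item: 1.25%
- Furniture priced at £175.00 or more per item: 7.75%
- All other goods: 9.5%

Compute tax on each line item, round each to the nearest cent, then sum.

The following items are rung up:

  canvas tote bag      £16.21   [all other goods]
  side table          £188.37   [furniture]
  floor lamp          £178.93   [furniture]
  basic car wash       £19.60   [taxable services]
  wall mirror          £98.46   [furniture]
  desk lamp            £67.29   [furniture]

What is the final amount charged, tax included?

Canvas tote bag £16.21: all other goods → 9.5% → £1.54
Side table £188.37: furniture, £175.00 or more → 7.75% → £14.60
Floor lamp £178.93: furniture, £175.00 or more → 7.75% → £13.87
Basic car wash £19.60: taxable services → 0% → £0.00
Wall mirror £98.46: furniture, under £175.00 → 1.25% → £1.23
Desk lamp £67.29: furniture, under £175.00 → 1.25% → £0.84
Subtotal = £568.86; tax = £32.08; total due = £600.94

£600.94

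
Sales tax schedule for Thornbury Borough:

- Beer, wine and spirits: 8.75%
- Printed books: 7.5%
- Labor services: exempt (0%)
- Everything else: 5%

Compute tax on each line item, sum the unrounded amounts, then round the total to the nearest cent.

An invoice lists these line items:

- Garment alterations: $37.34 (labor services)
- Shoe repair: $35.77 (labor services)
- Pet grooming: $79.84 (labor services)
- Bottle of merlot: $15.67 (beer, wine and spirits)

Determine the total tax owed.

Garment alterations $37.34: labor services → 0% → $0.00
Shoe repair $35.77: labor services → 0% → $0.00
Pet grooming $79.84: labor services → 0% → $0.00
Bottle of merlot $15.67: beer, wine and spirits → 8.75% → $1.371125
Unrounded tax sum = $1.371125 → $1.37

$1.37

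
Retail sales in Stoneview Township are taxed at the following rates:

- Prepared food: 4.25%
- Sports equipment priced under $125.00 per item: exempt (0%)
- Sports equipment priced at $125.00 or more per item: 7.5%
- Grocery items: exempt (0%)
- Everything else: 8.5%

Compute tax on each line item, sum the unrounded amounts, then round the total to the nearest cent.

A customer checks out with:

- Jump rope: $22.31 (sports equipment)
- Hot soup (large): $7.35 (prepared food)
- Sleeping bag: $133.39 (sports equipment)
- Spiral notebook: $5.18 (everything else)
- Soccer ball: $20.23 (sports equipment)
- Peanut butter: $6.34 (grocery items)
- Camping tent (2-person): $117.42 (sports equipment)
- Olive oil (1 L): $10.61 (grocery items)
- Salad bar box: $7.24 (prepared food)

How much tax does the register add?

$11.06

Jump rope $22.31: sports equipment, under $125.00 → 0% → $0.00
Hot soup (large) $7.35: prepared food → 4.25% → $0.312375
Sleeping bag $133.39: sports equipment, $125.00 or more → 7.5% → $10.00425
Spiral notebook $5.18: everything else → 8.5% → $0.4403
Soccer ball $20.23: sports equipment, under $125.00 → 0% → $0.00
Peanut butter $6.34: grocery items → 0% → $0.00
Camping tent (2-person) $117.42: sports equipment, under $125.00 → 0% → $0.00
Olive oil (1 L) $10.61: grocery items → 0% → $0.00
Salad bar box $7.24: prepared food → 4.25% → $0.3077
Unrounded tax sum = $11.064625 → $11.06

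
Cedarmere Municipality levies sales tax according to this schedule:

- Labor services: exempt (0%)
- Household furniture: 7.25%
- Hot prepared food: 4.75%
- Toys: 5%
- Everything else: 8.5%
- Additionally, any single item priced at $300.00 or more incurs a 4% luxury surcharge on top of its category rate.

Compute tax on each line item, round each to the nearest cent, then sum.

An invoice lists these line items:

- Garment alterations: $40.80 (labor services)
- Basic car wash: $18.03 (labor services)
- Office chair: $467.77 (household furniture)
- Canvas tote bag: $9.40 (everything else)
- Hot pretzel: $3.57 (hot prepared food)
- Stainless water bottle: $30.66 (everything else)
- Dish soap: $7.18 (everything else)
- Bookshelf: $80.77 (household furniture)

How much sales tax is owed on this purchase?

$62.67

Garment alterations $40.80: labor services → 0% → $0.00
Basic car wash $18.03: labor services → 0% → $0.00
Office chair $467.77: household furniture → 7.25% + 4% surcharge = 11.25% → $52.62
Canvas tote bag $9.40: everything else → 8.5% → $0.80
Hot pretzel $3.57: hot prepared food → 4.75% → $0.17
Stainless water bottle $30.66: everything else → 8.5% → $2.61
Dish soap $7.18: everything else → 8.5% → $0.61
Bookshelf $80.77: household furniture → 7.25% → $5.86
Total tax = $52.62 + $0.80 + $0.17 + $2.61 + $0.61 + $5.86 = $62.67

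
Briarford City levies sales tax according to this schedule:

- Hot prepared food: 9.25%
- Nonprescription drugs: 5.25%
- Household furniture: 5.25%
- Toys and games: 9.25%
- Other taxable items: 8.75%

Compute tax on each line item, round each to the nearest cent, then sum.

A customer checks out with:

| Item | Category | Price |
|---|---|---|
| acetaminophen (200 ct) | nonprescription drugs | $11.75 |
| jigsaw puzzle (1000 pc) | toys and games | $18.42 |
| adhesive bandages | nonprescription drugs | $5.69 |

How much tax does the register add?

$2.62

Acetaminophen (200 ct) $11.75: nonprescription drugs → 5.25% → $0.62
Jigsaw puzzle (1000 pc) $18.42: toys and games → 9.25% → $1.70
Adhesive bandages $5.69: nonprescription drugs → 5.25% → $0.30
Total tax = $0.62 + $1.70 + $0.30 = $2.62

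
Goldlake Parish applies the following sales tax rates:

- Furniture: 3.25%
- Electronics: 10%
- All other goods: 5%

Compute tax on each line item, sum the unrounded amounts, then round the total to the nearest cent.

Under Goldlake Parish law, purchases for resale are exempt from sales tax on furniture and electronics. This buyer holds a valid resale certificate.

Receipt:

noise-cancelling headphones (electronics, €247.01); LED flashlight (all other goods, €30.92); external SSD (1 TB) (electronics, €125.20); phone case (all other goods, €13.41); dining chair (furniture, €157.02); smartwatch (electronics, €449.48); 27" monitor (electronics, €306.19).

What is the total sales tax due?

Noise-cancelling headphones €247.01: electronics, buyer-exempt → 0% → €0.00
LED flashlight €30.92: all other goods → 5% → €1.546
External SSD (1 TB) €125.20: electronics, buyer-exempt → 0% → €0.00
Phone case €13.41: all other goods → 5% → €0.6705
Dining chair €157.02: furniture, buyer-exempt → 0% → €0.00
Smartwatch €449.48: electronics, buyer-exempt → 0% → €0.00
27" monitor €306.19: electronics, buyer-exempt → 0% → €0.00
Unrounded tax sum = €2.2165 → €2.22

€2.22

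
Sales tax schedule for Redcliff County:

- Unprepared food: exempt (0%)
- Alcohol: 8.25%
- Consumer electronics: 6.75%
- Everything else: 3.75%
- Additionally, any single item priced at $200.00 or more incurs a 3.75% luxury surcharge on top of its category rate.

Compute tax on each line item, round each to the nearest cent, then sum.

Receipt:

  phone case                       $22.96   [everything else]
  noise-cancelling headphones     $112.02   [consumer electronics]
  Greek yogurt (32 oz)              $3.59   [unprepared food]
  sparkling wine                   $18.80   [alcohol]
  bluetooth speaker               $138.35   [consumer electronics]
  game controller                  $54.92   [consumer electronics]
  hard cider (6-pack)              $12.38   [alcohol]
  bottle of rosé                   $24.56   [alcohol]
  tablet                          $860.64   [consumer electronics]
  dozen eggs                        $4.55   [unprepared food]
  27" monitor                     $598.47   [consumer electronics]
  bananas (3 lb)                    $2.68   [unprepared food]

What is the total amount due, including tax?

Phone case $22.96: everything else → 3.75% → $0.86
Noise-cancelling headphones $112.02: consumer electronics → 6.75% → $7.56
Greek yogurt (32 oz) $3.59: unprepared food → 0% → $0.00
Sparkling wine $18.80: alcohol → 8.25% → $1.55
Bluetooth speaker $138.35: consumer electronics → 6.75% → $9.34
Game controller $54.92: consumer electronics → 6.75% → $3.71
Hard cider (6-pack) $12.38: alcohol → 8.25% → $1.02
Bottle of rosé $24.56: alcohol → 8.25% → $2.03
Tablet $860.64: consumer electronics → 6.75% + 3.75% surcharge = 10.5% → $90.37
Dozen eggs $4.55: unprepared food → 0% → $0.00
27" monitor $598.47: consumer electronics → 6.75% + 3.75% surcharge = 10.5% → $62.84
Bananas (3 lb) $2.68: unprepared food → 0% → $0.00
Subtotal = $1853.92; tax = $179.28; total due = $2033.20

$2033.20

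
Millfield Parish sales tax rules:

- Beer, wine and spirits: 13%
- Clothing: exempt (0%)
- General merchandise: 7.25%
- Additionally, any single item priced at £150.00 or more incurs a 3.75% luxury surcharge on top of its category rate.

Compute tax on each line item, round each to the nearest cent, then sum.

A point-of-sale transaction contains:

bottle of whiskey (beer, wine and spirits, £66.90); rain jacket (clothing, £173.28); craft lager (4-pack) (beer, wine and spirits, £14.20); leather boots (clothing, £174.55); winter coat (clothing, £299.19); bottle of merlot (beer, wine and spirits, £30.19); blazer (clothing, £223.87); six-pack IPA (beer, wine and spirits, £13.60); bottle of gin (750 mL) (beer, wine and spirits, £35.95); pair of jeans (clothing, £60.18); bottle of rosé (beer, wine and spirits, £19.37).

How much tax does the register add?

£56.10

Bottle of whiskey £66.90: beer, wine and spirits → 13% → £8.70
Rain jacket £173.28: clothing → 0% + 3.75% surcharge = 3.75% → £6.50
Craft lager (4-pack) £14.20: beer, wine and spirits → 13% → £1.85
Leather boots £174.55: clothing → 0% + 3.75% surcharge = 3.75% → £6.55
Winter coat £299.19: clothing → 0% + 3.75% surcharge = 3.75% → £11.22
Bottle of merlot £30.19: beer, wine and spirits → 13% → £3.92
Blazer £223.87: clothing → 0% + 3.75% surcharge = 3.75% → £8.40
Six-pack IPA £13.60: beer, wine and spirits → 13% → £1.77
Bottle of gin (750 mL) £35.95: beer, wine and spirits → 13% → £4.67
Pair of jeans £60.18: clothing → 0% → £0.00
Bottle of rosé £19.37: beer, wine and spirits → 13% → £2.52
Total tax = £8.70 + £6.50 + £1.85 + £6.55 + £11.22 + £3.92 + £8.40 + £1.77 + £4.67 + £2.52 = £56.10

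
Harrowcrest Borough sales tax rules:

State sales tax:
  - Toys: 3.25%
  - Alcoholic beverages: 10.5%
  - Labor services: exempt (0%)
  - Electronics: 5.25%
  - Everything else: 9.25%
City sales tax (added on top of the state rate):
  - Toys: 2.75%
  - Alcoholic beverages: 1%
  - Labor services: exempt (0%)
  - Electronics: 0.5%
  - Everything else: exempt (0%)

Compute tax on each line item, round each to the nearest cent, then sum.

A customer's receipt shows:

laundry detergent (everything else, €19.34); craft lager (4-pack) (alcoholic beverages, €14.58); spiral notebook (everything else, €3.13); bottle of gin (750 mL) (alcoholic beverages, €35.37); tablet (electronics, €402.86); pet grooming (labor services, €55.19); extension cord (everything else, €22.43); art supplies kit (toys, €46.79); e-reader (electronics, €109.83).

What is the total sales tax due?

Laundry detergent €19.34: everything else → 9.25% + 0% city = 9.25% → €1.79
Craft lager (4-pack) €14.58: alcoholic beverages → 10.5% + 1% city = 11.5% → €1.68
Spiral notebook €3.13: everything else → 9.25% + 0% city = 9.25% → €0.29
Bottle of gin (750 mL) €35.37: alcoholic beverages → 10.5% + 1% city = 11.5% → €4.07
Tablet €402.86: electronics → 5.25% + 0.5% city = 5.75% → €23.16
Pet grooming €55.19: labor services → 0% + 0% city = 0% → €0.00
Extension cord €22.43: everything else → 9.25% + 0% city = 9.25% → €2.07
Art supplies kit €46.79: toys → 3.25% + 2.75% city = 6% → €2.81
E-reader €109.83: electronics → 5.25% + 0.5% city = 5.75% → €6.32
Total tax = €1.79 + €1.68 + €0.29 + €4.07 + €23.16 + €2.07 + €2.81 + €6.32 = €42.19

€42.19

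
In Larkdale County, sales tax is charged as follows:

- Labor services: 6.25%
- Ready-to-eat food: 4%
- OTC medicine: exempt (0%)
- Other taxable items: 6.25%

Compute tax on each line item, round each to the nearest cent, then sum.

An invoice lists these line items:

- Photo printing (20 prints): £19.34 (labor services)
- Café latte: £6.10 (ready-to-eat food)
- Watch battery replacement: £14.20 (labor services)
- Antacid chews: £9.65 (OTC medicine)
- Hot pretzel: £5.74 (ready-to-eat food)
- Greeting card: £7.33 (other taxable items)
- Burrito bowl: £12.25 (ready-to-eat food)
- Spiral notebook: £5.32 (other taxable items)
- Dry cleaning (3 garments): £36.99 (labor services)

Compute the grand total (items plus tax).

Photo printing (20 prints) £19.34: labor services → 6.25% → £1.21
Café latte £6.10: ready-to-eat food → 4% → £0.24
Watch battery replacement £14.20: labor services → 6.25% → £0.89
Antacid chews £9.65: OTC medicine → 0% → £0.00
Hot pretzel £5.74: ready-to-eat food → 4% → £0.23
Greeting card £7.33: other taxable items → 6.25% → £0.46
Burrito bowl £12.25: ready-to-eat food → 4% → £0.49
Spiral notebook £5.32: other taxable items → 6.25% → £0.33
Dry cleaning (3 garments) £36.99: labor services → 6.25% → £2.31
Subtotal = £116.92; tax = £6.16; total due = £123.08

£123.08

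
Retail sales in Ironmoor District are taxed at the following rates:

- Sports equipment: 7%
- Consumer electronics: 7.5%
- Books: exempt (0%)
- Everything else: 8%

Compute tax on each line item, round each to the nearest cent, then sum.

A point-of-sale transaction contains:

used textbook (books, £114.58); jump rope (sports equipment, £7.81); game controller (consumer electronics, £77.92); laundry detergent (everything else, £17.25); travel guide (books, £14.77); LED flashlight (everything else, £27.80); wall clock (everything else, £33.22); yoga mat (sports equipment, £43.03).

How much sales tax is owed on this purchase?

Used textbook £114.58: books → 0% → £0.00
Jump rope £7.81: sports equipment → 7% → £0.55
Game controller £77.92: consumer electronics → 7.5% → £5.84
Laundry detergent £17.25: everything else → 8% → £1.38
Travel guide £14.77: books → 0% → £0.00
LED flashlight £27.80: everything else → 8% → £2.22
Wall clock £33.22: everything else → 8% → £2.66
Yoga mat £43.03: sports equipment → 7% → £3.01
Total tax = £0.55 + £5.84 + £1.38 + £2.22 + £2.66 + £3.01 = £15.66

£15.66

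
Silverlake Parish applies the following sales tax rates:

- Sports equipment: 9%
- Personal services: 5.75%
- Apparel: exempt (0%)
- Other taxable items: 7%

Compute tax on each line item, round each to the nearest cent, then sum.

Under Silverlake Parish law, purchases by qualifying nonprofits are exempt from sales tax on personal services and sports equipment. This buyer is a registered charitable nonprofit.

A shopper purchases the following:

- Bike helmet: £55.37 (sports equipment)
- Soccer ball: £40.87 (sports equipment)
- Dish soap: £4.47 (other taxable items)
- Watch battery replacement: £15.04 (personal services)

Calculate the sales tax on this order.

Bike helmet £55.37: sports equipment, buyer-exempt → 0% → £0.00
Soccer ball £40.87: sports equipment, buyer-exempt → 0% → £0.00
Dish soap £4.47: other taxable items → 7% → £0.31
Watch battery replacement £15.04: personal services, buyer-exempt → 0% → £0.00
Total tax = £0.31

£0.31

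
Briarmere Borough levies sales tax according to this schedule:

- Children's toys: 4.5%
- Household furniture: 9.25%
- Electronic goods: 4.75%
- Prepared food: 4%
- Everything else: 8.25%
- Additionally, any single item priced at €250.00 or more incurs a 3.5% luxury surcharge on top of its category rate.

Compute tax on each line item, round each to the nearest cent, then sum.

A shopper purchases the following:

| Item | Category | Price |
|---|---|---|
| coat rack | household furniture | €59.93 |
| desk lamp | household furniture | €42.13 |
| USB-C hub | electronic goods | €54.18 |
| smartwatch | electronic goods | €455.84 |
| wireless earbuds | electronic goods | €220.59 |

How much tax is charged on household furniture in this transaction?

Coat rack €59.93: household furniture → 9.25% → €5.54
Desk lamp €42.13: household furniture → 9.25% → €3.90
Tax on household furniture = €5.54 + €3.90 = €9.44

€9.44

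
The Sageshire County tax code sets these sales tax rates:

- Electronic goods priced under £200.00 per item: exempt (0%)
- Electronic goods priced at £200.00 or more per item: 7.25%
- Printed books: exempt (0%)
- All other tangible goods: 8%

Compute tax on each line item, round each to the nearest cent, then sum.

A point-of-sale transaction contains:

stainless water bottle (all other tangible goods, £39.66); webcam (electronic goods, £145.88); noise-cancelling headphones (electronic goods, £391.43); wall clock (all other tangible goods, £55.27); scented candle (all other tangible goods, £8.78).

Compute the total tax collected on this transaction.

£36.67

Stainless water bottle £39.66: all other tangible goods → 8% → £3.17
Webcam £145.88: electronic goods, under £200.00 → 0% → £0.00
Noise-cancelling headphones £391.43: electronic goods, £200.00 or more → 7.25% → £28.38
Wall clock £55.27: all other tangible goods → 8% → £4.42
Scented candle £8.78: all other tangible goods → 8% → £0.70
Total tax = £3.17 + £28.38 + £4.42 + £0.70 = £36.67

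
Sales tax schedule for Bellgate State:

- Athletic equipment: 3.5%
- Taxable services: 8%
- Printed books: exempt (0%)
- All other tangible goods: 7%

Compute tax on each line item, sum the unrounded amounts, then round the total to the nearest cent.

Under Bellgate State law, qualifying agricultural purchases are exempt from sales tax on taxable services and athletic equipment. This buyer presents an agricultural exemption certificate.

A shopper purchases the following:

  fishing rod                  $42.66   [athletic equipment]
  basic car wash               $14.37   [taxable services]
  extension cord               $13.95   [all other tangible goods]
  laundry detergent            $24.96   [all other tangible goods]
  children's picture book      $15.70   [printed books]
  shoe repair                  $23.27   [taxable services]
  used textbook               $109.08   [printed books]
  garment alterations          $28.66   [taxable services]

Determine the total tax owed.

$2.72

Fishing rod $42.66: athletic equipment, buyer-exempt → 0% → $0.00
Basic car wash $14.37: taxable services, buyer-exempt → 0% → $0.00
Extension cord $13.95: all other tangible goods → 7% → $0.9765
Laundry detergent $24.96: all other tangible goods → 7% → $1.7472
Children's picture book $15.70: printed books → 0% → $0.00
Shoe repair $23.27: taxable services, buyer-exempt → 0% → $0.00
Used textbook $109.08: printed books → 0% → $0.00
Garment alterations $28.66: taxable services, buyer-exempt → 0% → $0.00
Unrounded tax sum = $2.7237 → $2.72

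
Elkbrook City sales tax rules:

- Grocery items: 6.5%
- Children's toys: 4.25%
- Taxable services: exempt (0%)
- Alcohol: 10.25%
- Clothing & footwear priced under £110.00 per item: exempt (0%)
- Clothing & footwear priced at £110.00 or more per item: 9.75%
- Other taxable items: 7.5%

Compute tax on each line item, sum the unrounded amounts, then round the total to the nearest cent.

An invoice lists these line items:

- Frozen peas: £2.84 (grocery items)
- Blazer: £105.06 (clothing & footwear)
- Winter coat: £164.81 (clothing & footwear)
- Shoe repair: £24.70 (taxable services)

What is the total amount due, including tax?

£313.66

Frozen peas £2.84: grocery items → 6.5% → £0.1846
Blazer £105.06: clothing & footwear, under £110.00 → 0% → £0.00
Winter coat £164.81: clothing & footwear, £110.00 or more → 9.75% → £16.068975
Shoe repair £24.70: taxable services → 0% → £0.00
Subtotal = £297.41; unrounded tax = £16.253575 → £16.25; total due = £313.66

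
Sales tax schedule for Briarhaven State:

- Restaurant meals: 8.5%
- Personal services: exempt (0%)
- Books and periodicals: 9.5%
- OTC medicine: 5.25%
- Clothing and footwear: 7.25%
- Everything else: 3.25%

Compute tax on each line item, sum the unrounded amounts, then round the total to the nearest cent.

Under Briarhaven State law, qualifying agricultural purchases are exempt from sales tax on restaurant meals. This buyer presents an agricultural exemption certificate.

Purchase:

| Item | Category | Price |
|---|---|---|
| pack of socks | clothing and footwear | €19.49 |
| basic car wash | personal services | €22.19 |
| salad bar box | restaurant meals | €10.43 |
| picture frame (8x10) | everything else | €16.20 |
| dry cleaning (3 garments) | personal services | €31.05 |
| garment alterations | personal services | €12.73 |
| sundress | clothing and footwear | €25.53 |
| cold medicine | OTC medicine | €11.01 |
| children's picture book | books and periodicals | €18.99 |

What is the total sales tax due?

Pack of socks €19.49: clothing and footwear → 7.25% → €1.413025
Basic car wash €22.19: personal services → 0% → €0.00
Salad bar box €10.43: restaurant meals, buyer-exempt → 0% → €0.00
Picture frame (8x10) €16.20: everything else → 3.25% → €0.5265
Dry cleaning (3 garments) €31.05: personal services → 0% → €0.00
Garment alterations €12.73: personal services → 0% → €0.00
Sundress €25.53: clothing and footwear → 7.25% → €1.850925
Cold medicine €11.01: OTC medicine → 5.25% → €0.578025
Children's picture book €18.99: books and periodicals → 9.5% → €1.80405
Unrounded tax sum = €6.172525 → €6.17

€6.17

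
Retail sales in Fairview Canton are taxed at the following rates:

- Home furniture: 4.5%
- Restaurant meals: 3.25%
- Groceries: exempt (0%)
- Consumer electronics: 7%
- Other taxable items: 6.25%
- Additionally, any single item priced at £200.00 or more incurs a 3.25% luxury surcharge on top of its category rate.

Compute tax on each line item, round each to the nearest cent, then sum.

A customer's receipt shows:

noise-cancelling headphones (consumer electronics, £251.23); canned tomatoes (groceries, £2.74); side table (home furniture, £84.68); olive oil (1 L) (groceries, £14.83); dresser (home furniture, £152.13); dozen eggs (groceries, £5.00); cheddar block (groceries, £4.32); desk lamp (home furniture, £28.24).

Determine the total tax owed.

£37.68

Noise-cancelling headphones £251.23: consumer electronics → 7% + 3.25% surcharge = 10.25% → £25.75
Canned tomatoes £2.74: groceries → 0% → £0.00
Side table £84.68: home furniture → 4.5% → £3.81
Olive oil (1 L) £14.83: groceries → 0% → £0.00
Dresser £152.13: home furniture → 4.5% → £6.85
Dozen eggs £5.00: groceries → 0% → £0.00
Cheddar block £4.32: groceries → 0% → £0.00
Desk lamp £28.24: home furniture → 4.5% → £1.27
Total tax = £25.75 + £3.81 + £6.85 + £1.27 = £37.68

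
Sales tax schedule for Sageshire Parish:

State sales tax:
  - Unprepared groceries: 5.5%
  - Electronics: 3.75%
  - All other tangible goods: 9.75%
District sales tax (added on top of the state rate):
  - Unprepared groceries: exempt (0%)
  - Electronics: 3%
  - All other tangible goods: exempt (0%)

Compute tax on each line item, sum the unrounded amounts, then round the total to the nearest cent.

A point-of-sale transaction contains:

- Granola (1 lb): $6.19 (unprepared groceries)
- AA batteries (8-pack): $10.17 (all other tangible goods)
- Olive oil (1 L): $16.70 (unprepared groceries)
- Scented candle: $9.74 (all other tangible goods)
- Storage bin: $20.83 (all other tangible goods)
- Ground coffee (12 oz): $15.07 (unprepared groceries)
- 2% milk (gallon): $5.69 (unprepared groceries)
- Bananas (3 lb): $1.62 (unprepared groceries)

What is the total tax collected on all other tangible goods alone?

$3.97

AA batteries (8-pack) $10.17: all other tangible goods → 9.75% + 0% district = 9.75% → $0.991575
Scented candle $9.74: all other tangible goods → 9.75% + 0% district = 9.75% → $0.94965
Storage bin $20.83: all other tangible goods → 9.75% + 0% district = 9.75% → $2.030925
Tax on all other tangible goods: unrounded sum = $3.97215 → $3.97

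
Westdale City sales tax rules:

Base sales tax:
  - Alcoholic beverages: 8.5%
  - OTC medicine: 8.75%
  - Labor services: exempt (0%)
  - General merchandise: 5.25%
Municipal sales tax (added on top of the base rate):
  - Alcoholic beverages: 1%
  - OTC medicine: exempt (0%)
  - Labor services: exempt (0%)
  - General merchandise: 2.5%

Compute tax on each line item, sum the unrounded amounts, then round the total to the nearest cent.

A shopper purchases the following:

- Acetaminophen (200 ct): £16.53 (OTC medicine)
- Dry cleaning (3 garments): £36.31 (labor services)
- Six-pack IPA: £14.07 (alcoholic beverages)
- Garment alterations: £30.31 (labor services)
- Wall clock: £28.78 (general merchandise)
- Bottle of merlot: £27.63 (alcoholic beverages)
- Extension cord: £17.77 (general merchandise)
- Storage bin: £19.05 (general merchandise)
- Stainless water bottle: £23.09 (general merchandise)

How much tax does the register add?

Acetaminophen (200 ct) £16.53: OTC medicine → 8.75% + 0% municipal = 8.75% → £1.446375
Dry cleaning (3 garments) £36.31: labor services → 0% + 0% municipal = 0% → £0.00
Six-pack IPA £14.07: alcoholic beverages → 8.5% + 1% municipal = 9.5% → £1.33665
Garment alterations £30.31: labor services → 0% + 0% municipal = 0% → £0.00
Wall clock £28.78: general merchandise → 5.25% + 2.5% municipal = 7.75% → £2.23045
Bottle of merlot £27.63: alcoholic beverages → 8.5% + 1% municipal = 9.5% → £2.62485
Extension cord £17.77: general merchandise → 5.25% + 2.5% municipal = 7.75% → £1.377175
Storage bin £19.05: general merchandise → 5.25% + 2.5% municipal = 7.75% → £1.476375
Stainless water bottle £23.09: general merchandise → 5.25% + 2.5% municipal = 7.75% → £1.789475
Unrounded tax sum = £12.28135 → £12.28

£12.28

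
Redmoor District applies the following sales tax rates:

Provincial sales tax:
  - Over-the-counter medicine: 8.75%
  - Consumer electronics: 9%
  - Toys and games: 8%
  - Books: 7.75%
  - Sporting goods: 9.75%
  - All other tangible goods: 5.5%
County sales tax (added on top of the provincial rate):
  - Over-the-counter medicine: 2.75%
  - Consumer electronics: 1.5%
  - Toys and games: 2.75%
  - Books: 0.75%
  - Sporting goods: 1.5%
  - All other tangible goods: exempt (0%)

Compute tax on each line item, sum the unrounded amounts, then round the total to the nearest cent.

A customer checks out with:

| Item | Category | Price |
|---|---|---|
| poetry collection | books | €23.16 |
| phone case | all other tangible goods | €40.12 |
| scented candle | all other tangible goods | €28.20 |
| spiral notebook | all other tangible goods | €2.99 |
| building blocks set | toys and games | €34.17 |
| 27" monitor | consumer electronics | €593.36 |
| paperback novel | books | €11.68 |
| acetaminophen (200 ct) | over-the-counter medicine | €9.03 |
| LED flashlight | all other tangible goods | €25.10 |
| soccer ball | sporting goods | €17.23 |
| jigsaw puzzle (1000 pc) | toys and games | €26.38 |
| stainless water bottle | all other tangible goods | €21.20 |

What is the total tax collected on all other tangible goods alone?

€6.47

Phone case €40.12: all other tangible goods → 5.5% + 0% county = 5.5% → €2.2066
Scented candle €28.20: all other tangible goods → 5.5% + 0% county = 5.5% → €1.551
Spiral notebook €2.99: all other tangible goods → 5.5% + 0% county = 5.5% → €0.16445
LED flashlight €25.10: all other tangible goods → 5.5% + 0% county = 5.5% → €1.3805
Stainless water bottle €21.20: all other tangible goods → 5.5% + 0% county = 5.5% → €1.166
Tax on all other tangible goods: unrounded sum = €6.46855 → €6.47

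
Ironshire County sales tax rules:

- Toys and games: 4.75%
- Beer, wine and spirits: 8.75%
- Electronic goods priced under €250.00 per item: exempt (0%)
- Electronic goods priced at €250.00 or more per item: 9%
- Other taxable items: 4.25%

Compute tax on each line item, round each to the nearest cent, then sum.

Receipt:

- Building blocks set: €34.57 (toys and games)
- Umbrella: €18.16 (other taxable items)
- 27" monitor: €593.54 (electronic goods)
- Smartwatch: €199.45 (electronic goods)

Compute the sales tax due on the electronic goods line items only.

27" monitor €593.54: electronic goods, €250.00 or more → 9% → €53.42
Smartwatch €199.45: electronic goods, under €250.00 → 0% → €0.00
Tax on electronic goods = €53.42 + €0.00 = €53.42

€53.42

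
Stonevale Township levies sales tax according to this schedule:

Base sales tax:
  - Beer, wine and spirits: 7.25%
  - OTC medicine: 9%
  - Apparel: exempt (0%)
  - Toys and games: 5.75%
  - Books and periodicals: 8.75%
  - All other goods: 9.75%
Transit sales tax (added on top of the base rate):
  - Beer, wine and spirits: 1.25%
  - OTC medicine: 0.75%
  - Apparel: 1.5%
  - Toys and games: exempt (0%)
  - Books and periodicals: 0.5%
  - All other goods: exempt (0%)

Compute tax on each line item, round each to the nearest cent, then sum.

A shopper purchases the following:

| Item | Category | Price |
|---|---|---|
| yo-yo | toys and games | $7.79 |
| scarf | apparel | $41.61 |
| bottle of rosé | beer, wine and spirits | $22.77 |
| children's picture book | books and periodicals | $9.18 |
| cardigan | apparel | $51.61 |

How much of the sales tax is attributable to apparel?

Scarf $41.61: apparel → 0% + 1.5% transit = 1.5% → $0.62
Cardigan $51.61: apparel → 0% + 1.5% transit = 1.5% → $0.77
Tax on apparel = $0.62 + $0.77 = $1.39

$1.39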